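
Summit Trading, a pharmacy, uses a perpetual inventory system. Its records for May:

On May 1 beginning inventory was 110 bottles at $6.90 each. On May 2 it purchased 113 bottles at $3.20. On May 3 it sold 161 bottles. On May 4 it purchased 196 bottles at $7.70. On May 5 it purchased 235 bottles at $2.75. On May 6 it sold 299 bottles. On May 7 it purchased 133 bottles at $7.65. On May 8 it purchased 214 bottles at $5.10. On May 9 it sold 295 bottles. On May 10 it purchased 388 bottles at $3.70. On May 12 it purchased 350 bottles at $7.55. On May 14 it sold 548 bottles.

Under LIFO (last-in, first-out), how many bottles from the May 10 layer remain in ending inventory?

190

May 3, 161 sold [LIFO — newest first]: 113 @ $3.20 + 48 @ $6.90 = $692.80
May 6, 299 sold [LIFO — newest first]: 235 @ $2.75 + 64 @ $7.70 = $1,139.05
May 9, 295 sold [LIFO — newest first]: 214 @ $5.10 + 81 @ $7.65 = $1,711.05
May 14, 548 sold [LIFO — newest first]: 350 @ $7.55 + 198 @ $3.70 = $3,375.10
Total COGS = $692.80 + $1,139.05 + $1,711.05 + $3,375.10 = $6,918.00
Ending inventory: 62 @ $6.90 + 132 @ $7.70 + 52 @ $7.65 + 190 @ $3.70 = $2,545.00
Check: goods available $9,463.00 = COGS $6,918.00 + ending $2,545.00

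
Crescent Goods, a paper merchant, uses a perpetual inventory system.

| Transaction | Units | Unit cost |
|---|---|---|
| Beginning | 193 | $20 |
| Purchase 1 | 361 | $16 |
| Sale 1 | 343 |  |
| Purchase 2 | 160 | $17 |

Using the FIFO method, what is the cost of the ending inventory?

Ending inventory = $6,096

Sale 1 (343) [FIFO — oldest first]: 193 @ $20 + 150 @ $16 = $6,260
Ending inventory: 211 @ $16 + 160 @ $17 = $6,096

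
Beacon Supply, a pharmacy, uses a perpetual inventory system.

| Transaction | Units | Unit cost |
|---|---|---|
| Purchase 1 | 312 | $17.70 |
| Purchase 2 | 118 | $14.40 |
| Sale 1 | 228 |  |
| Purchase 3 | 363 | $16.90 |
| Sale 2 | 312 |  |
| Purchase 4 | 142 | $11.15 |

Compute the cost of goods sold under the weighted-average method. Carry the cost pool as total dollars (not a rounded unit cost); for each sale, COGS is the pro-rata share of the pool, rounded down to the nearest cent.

COGS = $9,090.14

After Purchase 1: 312 on hand, pool $5,522.40 (≈ $17.7000 each)
After Purchase 2: 430 on hand, pool $7,221.60 (≈ $16.7944 each)
Sale 1, sell 228: 228/430 × $7,221.60 → $3,829.12
After Purchase 3: 565 on hand, pool $9,527.18 (≈ $16.8623 each)
Sale 2, sell 312: 312/565 × $9,527.18 → $5,261.02
After Purchase 4: 395 on hand, pool $5,849.46 (≈ $14.8088 each)
Total COGS = $3,829.12 + $5,261.02 = $9,090.14
Ending inventory (cost pool remaining) = $5,849.46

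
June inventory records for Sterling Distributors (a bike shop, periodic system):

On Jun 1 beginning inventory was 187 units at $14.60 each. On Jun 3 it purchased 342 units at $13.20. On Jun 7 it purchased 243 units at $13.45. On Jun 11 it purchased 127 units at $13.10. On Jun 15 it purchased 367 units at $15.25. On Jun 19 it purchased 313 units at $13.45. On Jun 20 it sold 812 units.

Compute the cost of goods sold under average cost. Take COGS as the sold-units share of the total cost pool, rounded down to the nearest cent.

Jun 20, sell 812: 812/1579 × $21,983.25 → $11,304.87
Ending inventory (cost pool remaining) = $10,678.38

COGS = $11,304.87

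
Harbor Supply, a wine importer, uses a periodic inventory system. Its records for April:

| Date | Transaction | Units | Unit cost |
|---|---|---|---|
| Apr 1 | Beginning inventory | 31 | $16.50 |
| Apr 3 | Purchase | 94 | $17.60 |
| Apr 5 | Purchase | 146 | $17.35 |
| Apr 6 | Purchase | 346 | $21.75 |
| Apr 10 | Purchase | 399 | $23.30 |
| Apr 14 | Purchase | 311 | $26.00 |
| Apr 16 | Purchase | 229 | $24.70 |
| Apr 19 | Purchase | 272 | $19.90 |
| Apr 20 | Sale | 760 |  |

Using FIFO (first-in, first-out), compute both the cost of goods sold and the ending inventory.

Apr 20, 760 sold [FIFO — oldest first]: 31 @ $16.50 + 94 @ $17.60 + 146 @ $17.35 + 346 @ $21.75 + 143 @ $23.30 = $15,556.40
Ending inventory: 256 @ $23.30 + 311 @ $26.00 + 229 @ $24.70 + 272 @ $19.90 = $25,119.90

COGS = $15,556.40; ending inventory = $25,119.90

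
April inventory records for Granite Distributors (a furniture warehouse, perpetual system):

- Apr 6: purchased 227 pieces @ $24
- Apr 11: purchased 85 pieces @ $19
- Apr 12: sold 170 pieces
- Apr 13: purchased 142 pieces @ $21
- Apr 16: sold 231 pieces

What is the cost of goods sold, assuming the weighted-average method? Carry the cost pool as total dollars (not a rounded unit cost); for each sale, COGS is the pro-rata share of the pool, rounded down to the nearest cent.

COGS = $8,888.59

After Apr 6: 227 on hand, pool $5,448.00 (≈ $24.0000 each)
After Apr 11: 312 on hand, pool $7,063.00 (≈ $22.6378 each)
Apr 12, sell 170: 170/312 × $7,063.00 → $3,848.42
After Apr 13: 284 on hand, pool $6,196.58 (≈ $21.8189 each)
Apr 16, sell 231: 231/284 × $6,196.58 → $5,040.17
Total COGS = $3,848.42 + $5,040.17 = $8,888.59
Ending inventory (cost pool remaining) = $1,156.41
Check: goods available $10,045.00 = COGS $8,888.59 + ending $1,156.41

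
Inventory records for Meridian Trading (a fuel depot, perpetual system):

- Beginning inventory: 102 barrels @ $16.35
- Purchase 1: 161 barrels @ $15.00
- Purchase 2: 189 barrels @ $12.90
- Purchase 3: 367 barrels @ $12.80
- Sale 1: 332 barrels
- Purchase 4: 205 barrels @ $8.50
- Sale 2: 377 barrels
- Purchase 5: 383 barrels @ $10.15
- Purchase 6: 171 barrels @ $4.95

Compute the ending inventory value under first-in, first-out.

Sale 1 (332) [FIFO — oldest first]: 102 @ $16.35 + 161 @ $15.00 + 69 @ $12.90 = $4,972.80
Sale 2 (377) [FIFO — oldest first]: 120 @ $12.90 + 257 @ $12.80 = $4,837.60
Total COGS = $4,972.80 + $4,837.60 = $9,810.40
Ending inventory: 110 @ $12.80 + 205 @ $8.50 + 383 @ $10.15 + 171 @ $4.95 = $7,884.40
Check: goods available $17,694.80 = COGS $9,810.40 + ending $7,884.40

Ending inventory = $7,884.40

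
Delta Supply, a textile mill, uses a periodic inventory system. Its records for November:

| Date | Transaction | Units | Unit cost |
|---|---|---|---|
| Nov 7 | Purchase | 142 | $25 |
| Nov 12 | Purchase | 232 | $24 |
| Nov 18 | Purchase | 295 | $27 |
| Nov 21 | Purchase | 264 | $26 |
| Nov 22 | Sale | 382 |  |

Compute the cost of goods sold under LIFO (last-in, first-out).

Nov 22, 382 sold [LIFO — newest first]: 264 @ $26 + 118 @ $27 = $10,050
Ending inventory: 142 @ $25 + 232 @ $24 + 177 @ $27 = $13,897
Check: goods available $23,947 = COGS $10,050 + ending $13,897

COGS = $10,050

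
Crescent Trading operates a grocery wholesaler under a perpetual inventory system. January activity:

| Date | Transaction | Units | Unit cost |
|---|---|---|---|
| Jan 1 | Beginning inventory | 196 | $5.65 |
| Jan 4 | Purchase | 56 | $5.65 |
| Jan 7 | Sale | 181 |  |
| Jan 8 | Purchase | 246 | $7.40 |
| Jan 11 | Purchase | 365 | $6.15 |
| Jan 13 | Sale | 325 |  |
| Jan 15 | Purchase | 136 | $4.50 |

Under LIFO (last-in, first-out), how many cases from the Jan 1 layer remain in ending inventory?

Jan 7, 181 sold [LIFO — newest first]: 56 @ $5.65 + 125 @ $5.65 = $1,022.65
Jan 13, 325 sold [LIFO — newest first]: 325 @ $6.15 = $1,998.75
Total COGS = $1,022.65 + $1,998.75 = $3,021.40
Ending inventory: 71 @ $5.65 + 246 @ $7.40 + 40 @ $6.15 + 136 @ $4.50 = $3,079.55
Check: goods available $6,100.95 = COGS $3,021.40 + ending $3,079.55

71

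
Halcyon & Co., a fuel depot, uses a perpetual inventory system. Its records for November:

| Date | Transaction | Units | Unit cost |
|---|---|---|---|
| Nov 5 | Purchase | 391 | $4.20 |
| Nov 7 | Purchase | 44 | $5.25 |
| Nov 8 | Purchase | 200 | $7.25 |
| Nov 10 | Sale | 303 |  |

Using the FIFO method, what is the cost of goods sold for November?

COGS = $1,272.60

Nov 10, 303 sold [FIFO — oldest first]: 303 @ $4.20 = $1,272.60
Ending inventory: 88 @ $4.20 + 44 @ $5.25 + 200 @ $7.25 = $2,050.60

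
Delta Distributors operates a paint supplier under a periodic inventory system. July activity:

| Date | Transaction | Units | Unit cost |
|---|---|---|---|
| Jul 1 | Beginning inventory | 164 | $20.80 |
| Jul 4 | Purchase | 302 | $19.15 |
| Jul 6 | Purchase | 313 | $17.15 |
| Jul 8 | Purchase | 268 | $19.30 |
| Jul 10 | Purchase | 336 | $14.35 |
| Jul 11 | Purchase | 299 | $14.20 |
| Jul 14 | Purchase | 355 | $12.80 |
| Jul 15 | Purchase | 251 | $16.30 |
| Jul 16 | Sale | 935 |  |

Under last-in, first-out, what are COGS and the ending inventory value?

Jul 16, 935 sold [LIFO — newest first]: 251 @ $16.30 + 355 @ $12.80 + 299 @ $14.20 + 30 @ $14.35 = $13,311.60
Ending inventory: 164 @ $20.80 + 302 @ $19.15 + 313 @ $17.15 + 268 @ $19.30 + 306 @ $14.35 = $24,125.95
Check: goods available $37,437.55 = COGS $13,311.60 + ending $24,125.95

COGS = $13,311.60; ending inventory = $24,125.95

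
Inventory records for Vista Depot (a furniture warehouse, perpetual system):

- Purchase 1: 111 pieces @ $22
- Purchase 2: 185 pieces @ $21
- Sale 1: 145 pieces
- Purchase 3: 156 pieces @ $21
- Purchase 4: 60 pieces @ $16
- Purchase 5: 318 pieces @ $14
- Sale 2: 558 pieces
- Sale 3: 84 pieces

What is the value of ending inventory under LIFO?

Sale 1 (145) [LIFO — newest first]: 145 @ $21 = $3,045
Sale 2 (558) [LIFO — newest first]: 318 @ $14 + 60 @ $16 + 156 @ $21 + 24 @ $21 = $9,192
Sale 3 (84) [LIFO — newest first]: 16 @ $21 + 68 @ $22 = $1,832
Total COGS = $3,045 + $9,192 + $1,832 = $14,069
Ending inventory: 43 @ $22 = $946

Ending inventory = $946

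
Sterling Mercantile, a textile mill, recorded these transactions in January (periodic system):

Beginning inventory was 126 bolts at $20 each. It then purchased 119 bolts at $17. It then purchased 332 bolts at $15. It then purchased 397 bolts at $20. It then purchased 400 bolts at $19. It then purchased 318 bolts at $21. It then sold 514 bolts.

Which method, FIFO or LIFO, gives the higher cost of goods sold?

FIFO COGS: 126 @ $20 + 119 @ $17 + 269 @ $15 = $8,578
LIFO COGS: 318 @ $21 + 196 @ $19 = $10,402

LIFO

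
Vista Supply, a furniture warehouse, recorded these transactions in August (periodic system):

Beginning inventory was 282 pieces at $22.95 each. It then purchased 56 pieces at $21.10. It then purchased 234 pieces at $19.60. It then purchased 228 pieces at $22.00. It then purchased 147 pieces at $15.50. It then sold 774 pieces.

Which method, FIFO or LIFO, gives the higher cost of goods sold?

FIFO COGS: 282 @ $22.95 + 56 @ $21.10 + 234 @ $19.60 + 202 @ $22.00 = $16,683.90
LIFO COGS: 147 @ $15.50 + 228 @ $22.00 + 234 @ $19.60 + 56 @ $21.10 + 109 @ $22.95 = $15,564.05

FIFO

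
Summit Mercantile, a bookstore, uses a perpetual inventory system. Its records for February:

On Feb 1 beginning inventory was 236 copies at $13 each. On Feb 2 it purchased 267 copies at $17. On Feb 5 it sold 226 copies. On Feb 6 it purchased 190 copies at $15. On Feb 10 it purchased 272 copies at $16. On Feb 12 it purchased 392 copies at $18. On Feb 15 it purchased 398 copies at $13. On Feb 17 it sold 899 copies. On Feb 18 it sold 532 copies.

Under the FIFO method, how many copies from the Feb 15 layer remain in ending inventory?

Feb 5, 226 sold [FIFO — oldest first]: 226 @ $13 = $2,938
Feb 17, 899 sold [FIFO — oldest first]: 10 @ $13 + 267 @ $17 + 190 @ $15 + 272 @ $16 + 160 @ $18 = $14,751
Feb 18, 532 sold [FIFO — oldest first]: 232 @ $18 + 300 @ $13 = $8,076
Total COGS = $2,938 + $14,751 + $8,076 = $25,765
Ending inventory: 98 @ $13 = $1,274
Check: goods available $27,039 = COGS $25,765 + ending $1,274

98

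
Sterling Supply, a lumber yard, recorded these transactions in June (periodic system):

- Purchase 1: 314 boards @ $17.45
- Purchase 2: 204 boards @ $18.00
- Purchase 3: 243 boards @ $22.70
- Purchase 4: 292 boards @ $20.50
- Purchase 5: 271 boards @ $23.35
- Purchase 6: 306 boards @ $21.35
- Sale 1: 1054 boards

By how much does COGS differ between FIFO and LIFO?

FIFO COGS: 314 @ $17.45 + 204 @ $18.00 + 243 @ $22.70 + 292 @ $20.50 + 1 @ $23.35 = $20,676.75
LIFO COGS: 306 @ $21.35 + 271 @ $23.35 + 292 @ $20.50 + 185 @ $22.70 = $23,046.45
Difference = |$20,676.75 − $23,046.45| = $2,369.70

$2,369.70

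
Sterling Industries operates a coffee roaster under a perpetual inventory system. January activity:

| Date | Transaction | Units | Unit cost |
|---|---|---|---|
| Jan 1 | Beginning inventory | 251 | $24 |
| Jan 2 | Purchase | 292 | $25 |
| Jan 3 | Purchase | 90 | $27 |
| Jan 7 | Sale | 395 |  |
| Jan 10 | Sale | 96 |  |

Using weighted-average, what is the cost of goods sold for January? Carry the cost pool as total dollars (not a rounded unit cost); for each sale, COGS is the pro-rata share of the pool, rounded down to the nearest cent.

COGS = $12,219.92

After Jan 1: 251 on hand, pool $6,024.00 (≈ $24.0000 each)
After Jan 2: 543 on hand, pool $13,324.00 (≈ $24.5378 each)
After Jan 3: 633 on hand, pool $15,754.00 (≈ $24.8878 each)
Jan 7, sell 395: 395/633 × $15,754.00 → $9,830.69
Jan 10, sell 96: 96/238 × $5,923.31 → $2,389.23
Total COGS = $9,830.69 + $2,389.23 = $12,219.92
Ending inventory (cost pool remaining) = $3,534.08
Check: goods available $15,754.00 = COGS $12,219.92 + ending $3,534.08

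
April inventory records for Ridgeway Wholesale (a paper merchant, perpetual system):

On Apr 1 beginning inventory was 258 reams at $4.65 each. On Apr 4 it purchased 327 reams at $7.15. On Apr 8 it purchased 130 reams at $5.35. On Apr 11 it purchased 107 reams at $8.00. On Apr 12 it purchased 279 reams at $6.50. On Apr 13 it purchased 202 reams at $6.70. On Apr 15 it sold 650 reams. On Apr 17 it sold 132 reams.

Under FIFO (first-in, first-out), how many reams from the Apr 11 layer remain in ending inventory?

40

Apr 15, 650 sold [FIFO — oldest first]: 258 @ $4.65 + 327 @ $7.15 + 65 @ $5.35 = $3,885.50
Apr 17, 132 sold [FIFO — oldest first]: 65 @ $5.35 + 67 @ $8.00 = $883.75
Total COGS = $3,885.50 + $883.75 = $4,769.25
Ending inventory: 40 @ $8.00 + 279 @ $6.50 + 202 @ $6.70 = $3,486.90
Check: goods available $8,256.15 = COGS $4,769.25 + ending $3,486.90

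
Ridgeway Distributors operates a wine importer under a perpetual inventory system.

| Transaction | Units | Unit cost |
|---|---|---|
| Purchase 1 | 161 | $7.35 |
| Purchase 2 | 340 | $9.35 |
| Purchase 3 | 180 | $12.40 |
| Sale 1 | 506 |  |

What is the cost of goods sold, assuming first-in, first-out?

COGS = $4,424.35

Sale 1 (506) [FIFO — oldest first]: 161 @ $7.35 + 340 @ $9.35 + 5 @ $12.40 = $4,424.35
Ending inventory: 175 @ $12.40 = $2,170.00
Check: goods available $6,594.35 = COGS $4,424.35 + ending $2,170.00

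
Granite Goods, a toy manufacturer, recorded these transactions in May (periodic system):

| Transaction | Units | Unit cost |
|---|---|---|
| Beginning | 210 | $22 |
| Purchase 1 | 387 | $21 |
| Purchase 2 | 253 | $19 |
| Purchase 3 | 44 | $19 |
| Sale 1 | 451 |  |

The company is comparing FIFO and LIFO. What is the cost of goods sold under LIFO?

FIFO COGS: 210 @ $22 + 241 @ $21 = $9,681
LIFO COGS: 44 @ $19 + 253 @ $19 + 154 @ $21 = $8,877

COGS = $8,877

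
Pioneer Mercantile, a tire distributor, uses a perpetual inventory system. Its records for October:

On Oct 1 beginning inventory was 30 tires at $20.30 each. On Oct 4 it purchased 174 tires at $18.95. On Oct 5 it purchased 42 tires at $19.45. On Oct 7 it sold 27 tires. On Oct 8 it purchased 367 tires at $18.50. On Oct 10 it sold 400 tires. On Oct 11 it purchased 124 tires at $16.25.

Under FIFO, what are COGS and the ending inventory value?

COGS = $8,071.70; ending inventory = $5,456.00

Oct 7, 27 sold [FIFO — oldest first]: 27 @ $20.30 = $548.10
Oct 10, 400 sold [FIFO — oldest first]: 3 @ $20.30 + 174 @ $18.95 + 42 @ $19.45 + 181 @ $18.50 = $7,523.60
Total COGS = $548.10 + $7,523.60 = $8,071.70
Ending inventory: 186 @ $18.50 + 124 @ $16.25 = $5,456.00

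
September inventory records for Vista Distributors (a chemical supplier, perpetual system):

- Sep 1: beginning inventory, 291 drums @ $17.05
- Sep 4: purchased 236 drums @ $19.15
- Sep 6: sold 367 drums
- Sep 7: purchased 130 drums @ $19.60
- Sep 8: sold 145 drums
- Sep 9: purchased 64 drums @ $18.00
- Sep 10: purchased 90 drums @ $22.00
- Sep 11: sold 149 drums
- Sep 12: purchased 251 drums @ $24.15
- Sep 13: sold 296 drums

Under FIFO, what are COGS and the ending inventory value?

COGS = $18,686.85; ending inventory = $2,535.75

Sep 6, 367 sold [FIFO — oldest first]: 291 @ $17.05 + 76 @ $19.15 = $6,416.95
Sep 8, 145 sold [FIFO — oldest first]: 145 @ $19.15 = $2,776.75
Sep 11, 149 sold [FIFO — oldest first]: 15 @ $19.15 + 130 @ $19.60 + 4 @ $18.00 = $2,907.25
Sep 13, 296 sold [FIFO — oldest first]: 60 @ $18.00 + 90 @ $22.00 + 146 @ $24.15 = $6,585.90
Total COGS = $6,416.95 + $2,776.75 + $2,907.25 + $6,585.90 = $18,686.85
Ending inventory: 105 @ $24.15 = $2,535.75
Check: goods available $21,222.60 = COGS $18,686.85 + ending $2,535.75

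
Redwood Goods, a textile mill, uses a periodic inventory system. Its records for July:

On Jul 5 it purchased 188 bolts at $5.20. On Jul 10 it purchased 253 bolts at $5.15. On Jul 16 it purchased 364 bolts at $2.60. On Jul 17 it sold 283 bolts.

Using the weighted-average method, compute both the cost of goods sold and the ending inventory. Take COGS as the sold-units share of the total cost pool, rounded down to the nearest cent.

Jul 17, sell 283: 283/805 × $3,226.95 → $1,134.44
Ending inventory (cost pool remaining) = $2,092.51
Check: goods available $3,226.95 = COGS $1,134.44 + ending $2,092.51

COGS = $1,134.44; ending inventory = $2,092.51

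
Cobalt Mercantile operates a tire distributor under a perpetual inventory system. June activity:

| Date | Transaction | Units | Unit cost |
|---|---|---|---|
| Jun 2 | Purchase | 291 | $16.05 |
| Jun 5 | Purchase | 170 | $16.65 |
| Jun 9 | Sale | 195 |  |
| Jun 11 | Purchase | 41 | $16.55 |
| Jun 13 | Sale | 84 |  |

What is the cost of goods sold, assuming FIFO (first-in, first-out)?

Jun 9, 195 sold [FIFO — oldest first]: 195 @ $16.05 = $3,129.75
Jun 13, 84 sold [FIFO — oldest first]: 84 @ $16.05 = $1,348.20
Total COGS = $3,129.75 + $1,348.20 = $4,477.95
Ending inventory: 12 @ $16.05 + 170 @ $16.65 + 41 @ $16.55 = $3,701.65

COGS = $4,477.95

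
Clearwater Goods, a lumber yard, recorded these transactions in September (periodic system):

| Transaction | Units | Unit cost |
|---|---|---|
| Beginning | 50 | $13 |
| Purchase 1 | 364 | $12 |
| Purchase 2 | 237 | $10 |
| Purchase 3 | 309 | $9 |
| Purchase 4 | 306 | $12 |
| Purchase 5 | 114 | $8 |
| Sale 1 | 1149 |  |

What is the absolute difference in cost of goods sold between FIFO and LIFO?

$506

FIFO COGS: 50 @ $13 + 364 @ $12 + 237 @ $10 + 309 @ $9 + 189 @ $12 = $12,437
LIFO COGS: 114 @ $8 + 306 @ $12 + 309 @ $9 + 237 @ $10 + 183 @ $12 = $11,931
Difference = |$12,437 − $11,931| = $506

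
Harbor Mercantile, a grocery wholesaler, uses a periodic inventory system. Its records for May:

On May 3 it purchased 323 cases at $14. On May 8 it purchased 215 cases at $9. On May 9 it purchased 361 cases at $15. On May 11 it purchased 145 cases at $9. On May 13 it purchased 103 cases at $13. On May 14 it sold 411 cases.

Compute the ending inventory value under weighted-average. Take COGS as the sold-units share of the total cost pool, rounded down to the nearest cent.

Ending inventory = $9,314.54

May 14, sell 411: 411/1147 × $14,516.00 → $5,201.46
Ending inventory (cost pool remaining) = $9,314.54
Check: goods available $14,516.00 = COGS $5,201.46 + ending $9,314.54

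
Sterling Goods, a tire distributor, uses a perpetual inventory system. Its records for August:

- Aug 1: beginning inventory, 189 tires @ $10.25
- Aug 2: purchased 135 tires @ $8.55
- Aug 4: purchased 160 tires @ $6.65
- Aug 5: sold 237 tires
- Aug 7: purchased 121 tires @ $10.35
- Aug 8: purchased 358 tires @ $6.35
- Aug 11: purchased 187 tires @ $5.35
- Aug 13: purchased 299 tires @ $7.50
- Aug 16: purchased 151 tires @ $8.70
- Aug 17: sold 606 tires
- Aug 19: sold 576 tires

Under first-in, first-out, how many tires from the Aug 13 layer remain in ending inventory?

30

Aug 5, 237 sold [FIFO — oldest first]: 189 @ $10.25 + 48 @ $8.55 = $2,347.65
Aug 17, 606 sold [FIFO — oldest first]: 87 @ $8.55 + 160 @ $6.65 + 121 @ $10.35 + 238 @ $6.35 = $4,571.50
Aug 19, 576 sold [FIFO — oldest first]: 120 @ $6.35 + 187 @ $5.35 + 269 @ $7.50 = $3,779.95
Total COGS = $2,347.65 + $4,571.50 + $3,779.95 = $10,699.10
Ending inventory: 30 @ $7.50 + 151 @ $8.70 = $1,538.70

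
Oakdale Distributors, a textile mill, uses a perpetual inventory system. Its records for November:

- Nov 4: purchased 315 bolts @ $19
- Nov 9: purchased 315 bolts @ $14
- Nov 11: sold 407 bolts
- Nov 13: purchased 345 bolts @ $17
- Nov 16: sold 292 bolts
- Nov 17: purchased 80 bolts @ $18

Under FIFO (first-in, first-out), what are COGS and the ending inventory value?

COGS = $11,568; ending inventory = $6,132

Nov 11, 407 sold [FIFO — oldest first]: 315 @ $19 + 92 @ $14 = $7,273
Nov 16, 292 sold [FIFO — oldest first]: 223 @ $14 + 69 @ $17 = $4,295
Total COGS = $7,273 + $4,295 = $11,568
Ending inventory: 276 @ $17 + 80 @ $18 = $6,132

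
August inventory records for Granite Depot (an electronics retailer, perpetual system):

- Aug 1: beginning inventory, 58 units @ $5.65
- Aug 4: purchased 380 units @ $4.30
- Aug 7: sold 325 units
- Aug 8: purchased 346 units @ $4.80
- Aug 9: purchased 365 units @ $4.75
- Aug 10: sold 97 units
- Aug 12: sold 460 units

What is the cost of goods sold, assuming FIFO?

COGS = $4,088.00

Aug 7, 325 sold [FIFO — oldest first]: 58 @ $5.65 + 267 @ $4.30 = $1,475.80
Aug 10, 97 sold [FIFO — oldest first]: 97 @ $4.30 = $417.10
Aug 12, 460 sold [FIFO — oldest first]: 16 @ $4.30 + 346 @ $4.80 + 98 @ $4.75 = $2,195.10
Total COGS = $1,475.80 + $417.10 + $2,195.10 = $4,088.00
Ending inventory: 267 @ $4.75 = $1,268.25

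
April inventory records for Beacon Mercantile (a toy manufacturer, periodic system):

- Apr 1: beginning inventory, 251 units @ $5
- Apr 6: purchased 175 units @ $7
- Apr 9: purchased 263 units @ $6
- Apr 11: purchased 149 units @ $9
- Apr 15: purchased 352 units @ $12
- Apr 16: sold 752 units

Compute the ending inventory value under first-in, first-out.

Apr 16, 752 sold [FIFO — oldest first]: 251 @ $5 + 175 @ $7 + 263 @ $6 + 63 @ $9 = $4,625
Ending inventory: 86 @ $9 + 352 @ $12 = $4,998

Ending inventory = $4,998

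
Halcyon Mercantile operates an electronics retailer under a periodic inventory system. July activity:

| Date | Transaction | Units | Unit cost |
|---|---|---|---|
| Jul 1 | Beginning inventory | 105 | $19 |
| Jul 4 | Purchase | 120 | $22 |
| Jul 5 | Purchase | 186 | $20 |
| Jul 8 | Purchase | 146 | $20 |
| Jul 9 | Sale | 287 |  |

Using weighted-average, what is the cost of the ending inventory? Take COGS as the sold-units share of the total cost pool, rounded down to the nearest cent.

Ending inventory = $5,465.44

Jul 9, sell 287: 287/557 × $11,275.00 → $5,809.56
Ending inventory (cost pool remaining) = $5,465.44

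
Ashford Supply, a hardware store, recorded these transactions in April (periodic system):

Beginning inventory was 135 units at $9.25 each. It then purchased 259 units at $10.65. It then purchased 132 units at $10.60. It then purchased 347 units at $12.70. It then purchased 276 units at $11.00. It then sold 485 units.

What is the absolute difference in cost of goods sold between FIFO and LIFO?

$718.60

FIFO COGS: 135 @ $9.25 + 259 @ $10.65 + 91 @ $10.60 = $4,971.70
LIFO COGS: 276 @ $11.00 + 209 @ $12.70 = $5,690.30
Difference = |$4,971.70 − $5,690.30| = $718.60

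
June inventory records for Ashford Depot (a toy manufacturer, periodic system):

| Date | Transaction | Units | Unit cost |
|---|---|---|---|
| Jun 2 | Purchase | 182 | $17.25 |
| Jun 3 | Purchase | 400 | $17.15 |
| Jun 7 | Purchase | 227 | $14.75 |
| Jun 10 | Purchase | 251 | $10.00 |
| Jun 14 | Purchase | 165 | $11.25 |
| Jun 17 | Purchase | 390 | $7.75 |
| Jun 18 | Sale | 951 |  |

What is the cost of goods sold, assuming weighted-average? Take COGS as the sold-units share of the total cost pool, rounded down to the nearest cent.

COGS = $12,210.78

Jun 18, sell 951: 951/1615 × $20,736.50 → $12,210.78
Ending inventory (cost pool remaining) = $8,525.72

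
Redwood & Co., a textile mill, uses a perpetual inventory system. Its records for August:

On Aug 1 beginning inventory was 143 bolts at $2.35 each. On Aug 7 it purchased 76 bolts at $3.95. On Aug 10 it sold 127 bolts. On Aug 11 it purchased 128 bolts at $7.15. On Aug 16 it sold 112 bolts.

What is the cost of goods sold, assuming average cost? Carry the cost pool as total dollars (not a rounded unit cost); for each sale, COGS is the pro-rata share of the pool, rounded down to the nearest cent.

COGS = $970.95

After Aug 1: 143 on hand, pool $336.05 (≈ $2.3500 each)
After Aug 7: 219 on hand, pool $636.25 (≈ $2.9053 each)
Aug 10, sell 127: 127/219 × $636.25 → $368.96
After Aug 11: 220 on hand, pool $1,182.49 (≈ $5.3750 each)
Aug 16, sell 112: 112/220 × $1,182.49 → $601.99
Total COGS = $368.96 + $601.99 = $970.95
Ending inventory (cost pool remaining) = $580.50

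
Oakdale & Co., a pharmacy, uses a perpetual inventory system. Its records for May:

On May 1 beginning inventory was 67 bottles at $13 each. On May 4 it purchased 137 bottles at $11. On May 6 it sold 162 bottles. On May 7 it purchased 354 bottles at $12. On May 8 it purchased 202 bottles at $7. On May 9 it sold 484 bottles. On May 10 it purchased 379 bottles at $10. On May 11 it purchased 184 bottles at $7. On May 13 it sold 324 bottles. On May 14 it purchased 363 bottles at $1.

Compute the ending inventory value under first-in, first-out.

May 6, 162 sold [FIFO — oldest first]: 67 @ $13 + 95 @ $11 = $1,916
May 9, 484 sold [FIFO — oldest first]: 42 @ $11 + 354 @ $12 + 88 @ $7 = $5,326
May 13, 324 sold [FIFO — oldest first]: 114 @ $7 + 210 @ $10 = $2,898
Total COGS = $1,916 + $5,326 + $2,898 = $10,140
Ending inventory: 169 @ $10 + 184 @ $7 + 363 @ $1 = $3,341

Ending inventory = $3,341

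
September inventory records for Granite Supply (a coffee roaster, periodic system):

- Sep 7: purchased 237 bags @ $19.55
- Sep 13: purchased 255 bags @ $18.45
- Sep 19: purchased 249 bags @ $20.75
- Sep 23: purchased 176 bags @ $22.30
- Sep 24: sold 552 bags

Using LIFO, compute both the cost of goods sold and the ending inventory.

Sep 24, 552 sold [LIFO — newest first]: 176 @ $22.30 + 249 @ $20.75 + 127 @ $18.45 = $11,434.70
Ending inventory: 237 @ $19.55 + 128 @ $18.45 = $6,994.95

COGS = $11,434.70; ending inventory = $6,994.95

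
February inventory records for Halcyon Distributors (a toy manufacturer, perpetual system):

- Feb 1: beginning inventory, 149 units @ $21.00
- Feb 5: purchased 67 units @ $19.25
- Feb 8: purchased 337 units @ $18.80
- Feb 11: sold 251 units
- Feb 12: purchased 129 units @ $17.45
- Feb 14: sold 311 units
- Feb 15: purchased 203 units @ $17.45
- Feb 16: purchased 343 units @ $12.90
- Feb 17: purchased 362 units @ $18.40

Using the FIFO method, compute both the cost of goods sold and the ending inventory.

Feb 11, 251 sold [FIFO — oldest first]: 149 @ $21.00 + 67 @ $19.25 + 35 @ $18.80 = $5,076.75
Feb 14, 311 sold [FIFO — oldest first]: 302 @ $18.80 + 9 @ $17.45 = $5,834.65
Total COGS = $5,076.75 + $5,834.65 = $10,911.40
Ending inventory: 120 @ $17.45 + 203 @ $17.45 + 343 @ $12.90 + 362 @ $18.40 = $16,721.85

COGS = $10,911.40; ending inventory = $16,721.85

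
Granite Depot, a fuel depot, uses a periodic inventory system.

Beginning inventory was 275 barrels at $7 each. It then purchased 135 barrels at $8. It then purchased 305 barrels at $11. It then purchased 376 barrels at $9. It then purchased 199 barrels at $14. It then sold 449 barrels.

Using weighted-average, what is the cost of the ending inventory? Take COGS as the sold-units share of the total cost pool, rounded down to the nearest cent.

Sale 1, sell 449: 449/1290 × $12,530.00 → $4,361.21
Ending inventory (cost pool remaining) = $8,168.79

Ending inventory = $8,168.79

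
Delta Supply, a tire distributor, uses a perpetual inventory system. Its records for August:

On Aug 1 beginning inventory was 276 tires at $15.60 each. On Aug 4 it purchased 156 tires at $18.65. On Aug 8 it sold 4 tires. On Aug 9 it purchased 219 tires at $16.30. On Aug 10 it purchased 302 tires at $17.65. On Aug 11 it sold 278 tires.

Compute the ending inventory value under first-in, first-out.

Ending inventory = $11,697.50

Aug 8, 4 sold [FIFO — oldest first]: 4 @ $15.60 = $62.40
Aug 11, 278 sold [FIFO — oldest first]: 272 @ $15.60 + 6 @ $18.65 = $4,355.10
Total COGS = $62.40 + $4,355.10 = $4,417.50
Ending inventory: 150 @ $18.65 + 219 @ $16.30 + 302 @ $17.65 = $11,697.50
Check: goods available $16,115.00 = COGS $4,417.50 + ending $11,697.50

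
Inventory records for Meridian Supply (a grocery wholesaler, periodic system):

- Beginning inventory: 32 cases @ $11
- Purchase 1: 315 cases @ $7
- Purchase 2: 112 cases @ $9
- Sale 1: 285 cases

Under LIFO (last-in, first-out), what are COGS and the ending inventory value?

Sale 1 (285) [LIFO — newest first]: 112 @ $9 + 173 @ $7 = $2,219
Ending inventory: 32 @ $11 + 142 @ $7 = $1,346
Check: goods available $3,565 = COGS $2,219 + ending $1,346

COGS = $2,219; ending inventory = $1,346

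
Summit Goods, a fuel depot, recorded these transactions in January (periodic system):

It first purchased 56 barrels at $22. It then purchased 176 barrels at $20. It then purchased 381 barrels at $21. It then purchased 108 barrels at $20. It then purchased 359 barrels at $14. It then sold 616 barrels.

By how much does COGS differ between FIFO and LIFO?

$2,498

FIFO COGS: 56 @ $22 + 176 @ $20 + 381 @ $21 + 3 @ $20 = $12,813
LIFO COGS: 359 @ $14 + 108 @ $20 + 149 @ $21 = $10,315
Difference = |$12,813 − $10,315| = $2,498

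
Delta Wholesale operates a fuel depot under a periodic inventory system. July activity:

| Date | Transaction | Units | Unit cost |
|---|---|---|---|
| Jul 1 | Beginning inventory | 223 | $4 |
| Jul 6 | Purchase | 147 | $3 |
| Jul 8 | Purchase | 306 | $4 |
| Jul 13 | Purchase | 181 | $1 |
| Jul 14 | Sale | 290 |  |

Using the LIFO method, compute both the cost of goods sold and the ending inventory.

Jul 14, 290 sold [LIFO — newest first]: 181 @ $1 + 109 @ $4 = $617
Ending inventory: 223 @ $4 + 147 @ $3 + 197 @ $4 = $2,121

COGS = $617; ending inventory = $2,121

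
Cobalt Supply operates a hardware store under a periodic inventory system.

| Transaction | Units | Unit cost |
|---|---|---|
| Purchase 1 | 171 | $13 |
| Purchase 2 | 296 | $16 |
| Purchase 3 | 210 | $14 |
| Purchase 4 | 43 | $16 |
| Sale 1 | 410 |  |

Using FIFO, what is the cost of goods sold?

Sale 1 (410) [FIFO — oldest first]: 171 @ $13 + 239 @ $16 = $6,047
Ending inventory: 57 @ $16 + 210 @ $14 + 43 @ $16 = $4,540
Check: goods available $10,587 = COGS $6,047 + ending $4,540

COGS = $6,047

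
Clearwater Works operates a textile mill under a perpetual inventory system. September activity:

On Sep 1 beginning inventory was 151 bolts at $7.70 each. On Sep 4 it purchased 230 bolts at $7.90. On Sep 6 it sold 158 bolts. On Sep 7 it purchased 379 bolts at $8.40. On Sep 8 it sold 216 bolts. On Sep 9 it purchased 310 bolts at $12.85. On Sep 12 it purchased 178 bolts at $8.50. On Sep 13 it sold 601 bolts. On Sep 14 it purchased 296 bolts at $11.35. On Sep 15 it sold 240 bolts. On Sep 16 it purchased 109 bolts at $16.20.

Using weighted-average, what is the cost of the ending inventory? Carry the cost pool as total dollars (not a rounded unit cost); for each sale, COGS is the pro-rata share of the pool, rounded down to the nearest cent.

After Sep 1: 151 on hand, pool $1,162.70 (≈ $7.7000 each)
After Sep 4: 381 on hand, pool $2,979.70 (≈ $7.8207 each)
Sep 6, sell 158: 158/381 × $2,979.70 → $1,235.67
After Sep 7: 602 on hand, pool $4,927.63 (≈ $8.1854 each)
Sep 8, sell 216: 216/602 × $4,927.63 → $1,768.05
After Sep 9: 696 on hand, pool $7,143.08 (≈ $10.2630 each)
After Sep 12: 874 on hand, pool $8,656.08 (≈ $9.9040 each)
Sep 13, sell 601: 601/874 × $8,656.08 → $5,952.29
After Sep 14: 569 on hand, pool $6,063.39 (≈ $10.6562 each)
Sep 15, sell 240: 240/569 × $6,063.39 → $2,557.49
After Sep 16: 438 on hand, pool $5,271.70 (≈ $12.0358 each)
Total COGS = $1,235.67 + $1,768.05 + $5,952.29 + $2,557.49 = $11,513.50
Ending inventory (cost pool remaining) = $5,271.70
Check: goods available $16,785.20 = COGS $11,513.50 + ending $5,271.70

Ending inventory = $5,271.70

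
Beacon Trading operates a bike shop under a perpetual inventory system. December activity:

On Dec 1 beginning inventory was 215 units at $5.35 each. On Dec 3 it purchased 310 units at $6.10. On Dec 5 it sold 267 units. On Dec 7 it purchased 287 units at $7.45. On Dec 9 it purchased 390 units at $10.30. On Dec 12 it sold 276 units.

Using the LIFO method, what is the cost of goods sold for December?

Dec 5, 267 sold [LIFO — newest first]: 267 @ $6.10 = $1,628.70
Dec 12, 276 sold [LIFO — newest first]: 276 @ $10.30 = $2,842.80
Total COGS = $1,628.70 + $2,842.80 = $4,471.50
Ending inventory: 215 @ $5.35 + 43 @ $6.10 + 287 @ $7.45 + 114 @ $10.30 = $4,724.90

COGS = $4,471.50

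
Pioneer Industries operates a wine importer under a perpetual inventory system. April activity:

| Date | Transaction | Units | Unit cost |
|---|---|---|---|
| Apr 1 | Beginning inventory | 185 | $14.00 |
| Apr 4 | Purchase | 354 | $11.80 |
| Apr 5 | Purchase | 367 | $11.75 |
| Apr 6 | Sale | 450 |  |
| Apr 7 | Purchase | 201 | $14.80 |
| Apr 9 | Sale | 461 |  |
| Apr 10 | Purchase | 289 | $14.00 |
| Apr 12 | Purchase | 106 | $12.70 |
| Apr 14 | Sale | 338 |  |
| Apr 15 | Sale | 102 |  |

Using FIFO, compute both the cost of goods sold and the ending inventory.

Apr 6, 450 sold [FIFO — oldest first]: 185 @ $14.00 + 265 @ $11.80 = $5,717.00
Apr 9, 461 sold [FIFO — oldest first]: 89 @ $11.80 + 367 @ $11.75 + 5 @ $14.80 = $5,436.45
Apr 14, 338 sold [FIFO — oldest first]: 196 @ $14.80 + 142 @ $14.00 = $4,888.80
Apr 15, 102 sold [FIFO — oldest first]: 102 @ $14.00 = $1,428.00
Total COGS = $5,717.00 + $5,436.45 + $4,888.80 + $1,428.00 = $17,470.25
Ending inventory: 45 @ $14.00 + 106 @ $12.70 = $1,976.20
Check: goods available $19,446.45 = COGS $17,470.25 + ending $1,976.20

COGS = $17,470.25; ending inventory = $1,976.20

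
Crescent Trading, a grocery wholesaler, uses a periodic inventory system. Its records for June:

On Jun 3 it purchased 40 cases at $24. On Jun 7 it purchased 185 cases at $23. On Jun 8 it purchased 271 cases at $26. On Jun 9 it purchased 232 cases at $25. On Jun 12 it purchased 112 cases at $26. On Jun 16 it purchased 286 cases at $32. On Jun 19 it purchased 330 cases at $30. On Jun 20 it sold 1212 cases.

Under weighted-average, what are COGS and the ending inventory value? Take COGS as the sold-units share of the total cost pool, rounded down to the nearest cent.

COGS = $33,317.51; ending inventory = $6,707.49

Jun 20, sell 1212: 1212/1456 × $40,025.00 → $33,317.51
Ending inventory (cost pool remaining) = $6,707.49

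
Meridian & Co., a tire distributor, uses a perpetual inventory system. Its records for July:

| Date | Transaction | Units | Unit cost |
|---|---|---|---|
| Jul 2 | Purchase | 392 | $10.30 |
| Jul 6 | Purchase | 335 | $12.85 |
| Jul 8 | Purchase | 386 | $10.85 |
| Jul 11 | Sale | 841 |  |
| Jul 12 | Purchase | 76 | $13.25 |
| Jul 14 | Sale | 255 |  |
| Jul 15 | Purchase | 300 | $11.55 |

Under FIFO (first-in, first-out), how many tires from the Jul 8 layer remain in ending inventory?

17

Jul 11, 841 sold [FIFO — oldest first]: 392 @ $10.30 + 335 @ $12.85 + 114 @ $10.85 = $9,579.25
Jul 14, 255 sold [FIFO — oldest first]: 255 @ $10.85 = $2,766.75
Total COGS = $9,579.25 + $2,766.75 = $12,346.00
Ending inventory: 17 @ $10.85 + 76 @ $13.25 + 300 @ $11.55 = $4,656.45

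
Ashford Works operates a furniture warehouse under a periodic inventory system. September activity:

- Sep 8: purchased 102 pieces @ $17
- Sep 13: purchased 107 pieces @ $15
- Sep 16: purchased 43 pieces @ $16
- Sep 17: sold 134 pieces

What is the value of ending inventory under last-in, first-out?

Sep 17, 134 sold [LIFO — newest first]: 43 @ $16 + 91 @ $15 = $2,053
Ending inventory: 102 @ $17 + 16 @ $15 = $1,974

Ending inventory = $1,974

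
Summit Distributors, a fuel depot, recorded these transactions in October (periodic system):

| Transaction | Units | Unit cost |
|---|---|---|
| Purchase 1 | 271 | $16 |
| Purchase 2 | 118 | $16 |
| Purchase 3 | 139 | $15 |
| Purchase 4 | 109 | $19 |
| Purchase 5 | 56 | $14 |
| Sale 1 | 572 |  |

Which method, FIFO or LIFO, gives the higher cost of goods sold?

LIFO

FIFO COGS: 271 @ $16 + 118 @ $16 + 139 @ $15 + 44 @ $19 = $9,145
LIFO COGS: 56 @ $14 + 109 @ $19 + 139 @ $15 + 118 @ $16 + 150 @ $16 = $9,228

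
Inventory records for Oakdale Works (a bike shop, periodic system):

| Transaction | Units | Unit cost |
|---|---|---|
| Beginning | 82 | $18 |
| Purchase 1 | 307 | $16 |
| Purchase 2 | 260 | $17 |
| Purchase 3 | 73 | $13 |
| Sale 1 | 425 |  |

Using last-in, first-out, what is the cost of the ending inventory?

Sale 1 (425) [LIFO — newest first]: 73 @ $13 + 260 @ $17 + 92 @ $16 = $6,841
Ending inventory: 82 @ $18 + 215 @ $16 = $4,916
Check: goods available $11,757 = COGS $6,841 + ending $4,916

Ending inventory = $4,916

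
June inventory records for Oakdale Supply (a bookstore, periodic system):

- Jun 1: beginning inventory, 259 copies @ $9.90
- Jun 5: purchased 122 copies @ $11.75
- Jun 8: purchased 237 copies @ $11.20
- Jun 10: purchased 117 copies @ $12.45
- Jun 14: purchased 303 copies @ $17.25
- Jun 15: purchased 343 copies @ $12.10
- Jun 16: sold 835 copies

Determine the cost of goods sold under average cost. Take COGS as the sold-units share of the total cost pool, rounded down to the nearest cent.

Jun 16, sell 835: 835/1381 × $17,485.70 → $10,572.45
Ending inventory (cost pool remaining) = $6,913.25

COGS = $10,572.45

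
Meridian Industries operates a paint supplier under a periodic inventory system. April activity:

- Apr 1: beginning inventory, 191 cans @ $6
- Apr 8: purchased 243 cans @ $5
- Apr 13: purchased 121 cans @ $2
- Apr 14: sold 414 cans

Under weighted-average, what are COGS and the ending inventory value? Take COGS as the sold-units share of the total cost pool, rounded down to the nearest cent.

COGS = $1,941.69; ending inventory = $661.31

Apr 14, sell 414: 414/555 × $2,603.00 → $1,941.69
Ending inventory (cost pool remaining) = $661.31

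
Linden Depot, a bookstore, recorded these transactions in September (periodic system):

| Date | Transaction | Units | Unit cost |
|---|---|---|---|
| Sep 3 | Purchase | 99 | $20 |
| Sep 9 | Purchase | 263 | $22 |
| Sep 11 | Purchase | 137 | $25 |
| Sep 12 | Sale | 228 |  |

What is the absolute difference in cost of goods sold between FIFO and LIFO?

FIFO COGS: 99 @ $20 + 129 @ $22 = $4,818
LIFO COGS: 137 @ $25 + 91 @ $22 = $5,427
Difference = |$4,818 − $5,427| = $609

$609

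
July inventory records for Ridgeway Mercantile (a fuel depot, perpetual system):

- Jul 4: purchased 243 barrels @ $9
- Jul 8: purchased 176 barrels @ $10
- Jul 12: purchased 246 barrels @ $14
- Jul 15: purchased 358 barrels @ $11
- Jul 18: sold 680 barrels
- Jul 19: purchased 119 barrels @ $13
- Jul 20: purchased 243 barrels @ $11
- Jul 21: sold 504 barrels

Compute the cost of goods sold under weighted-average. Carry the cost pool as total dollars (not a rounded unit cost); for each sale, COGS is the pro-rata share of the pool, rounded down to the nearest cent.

After Jul 4: 243 on hand, pool $2,187.00 (≈ $9.0000 each)
After Jul 8: 419 on hand, pool $3,947.00 (≈ $9.4200 each)
After Jul 12: 665 on hand, pool $7,391.00 (≈ $11.1143 each)
After Jul 15: 1023 on hand, pool $11,329.00 (≈ $11.0743 each)
Jul 18, sell 680: 680/1023 × $11,329.00 → $7,530.51
After Jul 19: 462 on hand, pool $5,345.49 (≈ $11.5703 each)
After Jul 20: 705 on hand, pool $8,018.49 (≈ $11.3737 each)
Jul 21, sell 504: 504/705 × $8,018.49 → $5,732.36
Total COGS = $7,530.51 + $5,732.36 = $13,262.87
Ending inventory (cost pool remaining) = $2,286.13

COGS = $13,262.87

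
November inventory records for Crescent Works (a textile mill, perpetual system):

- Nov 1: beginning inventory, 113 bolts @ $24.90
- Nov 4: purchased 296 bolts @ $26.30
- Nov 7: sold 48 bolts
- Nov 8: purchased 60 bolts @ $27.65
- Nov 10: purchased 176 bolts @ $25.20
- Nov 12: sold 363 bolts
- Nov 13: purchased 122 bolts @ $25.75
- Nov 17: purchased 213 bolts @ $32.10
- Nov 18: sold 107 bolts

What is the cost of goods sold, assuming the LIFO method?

Nov 7, 48 sold [LIFO — newest first]: 48 @ $26.30 = $1,262.40
Nov 12, 363 sold [LIFO — newest first]: 176 @ $25.20 + 60 @ $27.65 + 127 @ $26.30 = $9,434.30
Nov 18, 107 sold [LIFO — newest first]: 107 @ $32.10 = $3,434.70
Total COGS = $1,262.40 + $9,434.30 + $3,434.70 = $14,131.40
Ending inventory: 113 @ $24.90 + 121 @ $26.30 + 122 @ $25.75 + 106 @ $32.10 = $12,540.10
Check: goods available $26,671.50 = COGS $14,131.40 + ending $12,540.10

COGS = $14,131.40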